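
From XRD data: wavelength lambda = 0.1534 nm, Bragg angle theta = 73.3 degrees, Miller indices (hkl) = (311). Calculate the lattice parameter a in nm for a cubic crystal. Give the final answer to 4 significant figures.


d = lambda / (2*sin(theta))
d = 0.1534 / (2*sin(73.3 deg))
d = 0.0800775 nm
a = d * sqrt(h^2+k^2+l^2) = 0.0800775 * sqrt(11)
a = 0.2656 nm


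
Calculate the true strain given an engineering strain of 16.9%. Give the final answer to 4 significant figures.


epsilon_true = ln(1 + epsilon_eng)
epsilon_true = ln(1 + 0.169)
epsilon_true = 0.1561


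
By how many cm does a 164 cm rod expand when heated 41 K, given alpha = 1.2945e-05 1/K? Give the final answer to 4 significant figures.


dL = L0 * alpha * dT
dL = 164 * 1.2945e-05 * 41
dL = 0.08704 cm


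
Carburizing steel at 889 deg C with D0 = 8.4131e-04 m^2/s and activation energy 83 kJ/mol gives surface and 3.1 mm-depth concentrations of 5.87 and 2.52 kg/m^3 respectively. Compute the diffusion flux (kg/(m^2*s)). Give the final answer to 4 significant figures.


Step 1: D = D0 * exp(-Qd/(R*T))
T = 889 + 273.15 = 1162.15 K
D = 8.4131e-04 * exp(-83e3 / (8.314 * 1162.15)) = 1.56407e-07 m^2/s
Step 2: J = D * (C1 - C2) / dx
J = 1.56407e-07 * (5.87 - 2.52) / 3.1e-03
J = 1.69e-04 kg/(m^2*s)


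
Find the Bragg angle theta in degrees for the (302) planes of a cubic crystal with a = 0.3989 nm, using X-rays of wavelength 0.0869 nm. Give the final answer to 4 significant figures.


d = a / sqrt(h^2+k^2+l^2)
d = 0.3989 / sqrt(13) = 0.110635 nm
lambda = 2*d*sin(theta)  =>  sin(theta) = lambda / (2*d)
sin(theta) = 0.0869 / (2 * 0.110635) = 0.392733
theta = 23.12 deg


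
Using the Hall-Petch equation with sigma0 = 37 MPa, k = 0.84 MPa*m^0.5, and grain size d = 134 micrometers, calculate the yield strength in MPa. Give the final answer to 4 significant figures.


sigma_y = sigma0 + k / sqrt(d)
d = 134 um = 1.34e-04 m
sigma_y = 37 + 0.84 / sqrt(1.34e-04)
sigma_y = 109.6 MPa


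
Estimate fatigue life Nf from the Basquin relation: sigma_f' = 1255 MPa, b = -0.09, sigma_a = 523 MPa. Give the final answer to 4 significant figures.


sigma_a = sigma_f' * (2*Nf)^b
2*Nf = (sigma_a / sigma_f')^(1/b)
2*Nf = (523 / 1255)^(1/-0.09)
2*Nf = 16741.7
Nf = 8371 cycles


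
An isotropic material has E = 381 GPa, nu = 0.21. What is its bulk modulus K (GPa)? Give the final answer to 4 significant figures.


K = E / (3*(1-2*nu))
K = 381 / (3*(1-2*0.21))
K = 219 GPa


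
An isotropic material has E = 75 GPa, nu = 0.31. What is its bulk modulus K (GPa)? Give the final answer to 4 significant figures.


K = E / (3*(1-2*nu))
K = 75 / (3*(1-2*0.31))
K = 65.79 GPa


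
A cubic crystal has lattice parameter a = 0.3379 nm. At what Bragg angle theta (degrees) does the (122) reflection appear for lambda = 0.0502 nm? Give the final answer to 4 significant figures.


d = a / sqrt(h^2+k^2+l^2)
d = 0.3379 / sqrt(9) = 0.112633 nm
lambda = 2*d*sin(theta)  =>  sin(theta) = lambda / (2*d)
sin(theta) = 0.0502 / (2 * 0.112633) = 0.222847
theta = 12.88 deg


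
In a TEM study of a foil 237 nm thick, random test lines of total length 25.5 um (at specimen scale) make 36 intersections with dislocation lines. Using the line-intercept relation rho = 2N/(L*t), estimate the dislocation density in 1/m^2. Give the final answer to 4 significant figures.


rho = 2N / (L * t)
L = 25.5 um = 2.55e-05 m, t = 237 nm = 2.37e-07 m
rho = 2 * 36 / (2.55e-05 * 2.37e-07)
rho = 1.191e+13 1/m^2


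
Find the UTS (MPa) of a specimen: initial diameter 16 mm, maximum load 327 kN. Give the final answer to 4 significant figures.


A0 = pi*(d/2)^2 = pi*(16/2)^2 = 201.062 mm^2
UTS = F_max / A0 = 327*1000 / 201.062
UTS = 1626 MPa


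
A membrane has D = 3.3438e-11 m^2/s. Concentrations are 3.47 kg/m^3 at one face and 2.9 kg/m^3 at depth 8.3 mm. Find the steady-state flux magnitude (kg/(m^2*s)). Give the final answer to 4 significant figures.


J = -D * (dC/dx) = D * (C1 - C2) / dx
J = 3.3438e-11 * (3.47 - 2.9) / 8.3e-03
J = 2.296e-09 kg/(m^2*s)


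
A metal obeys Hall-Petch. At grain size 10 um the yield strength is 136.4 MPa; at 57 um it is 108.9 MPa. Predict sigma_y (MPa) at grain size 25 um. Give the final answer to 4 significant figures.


sigma_y = sigma0 + k / sqrt(d)
1/sqrt(d1) = 1/sqrt(1e-05) = 316.228;  1/sqrt(d2) = 132.453
k = (sigma1 - sigma2) / (1/sqrt(d1) - 1/sqrt(d2)) = (136.4 - 108.9) / (316.228 - 132.453) = 0.14964 MPa*m^0.5
sigma0 = sigma1 - k/sqrt(d1) = 136.4 - 0.14964*316.228 = 89.0797 MPa
sigma_y(d3) = 89.0797 + 0.14964 / sqrt(2.5e-05) = 119 MPa


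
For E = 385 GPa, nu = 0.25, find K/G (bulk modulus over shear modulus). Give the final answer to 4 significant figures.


G = E / (2*(1+nu))
G = 385 / (2*(1+0.25)) = 154 GPa
K = E / (3*(1-2*nu))
K = 385 / (3*(1-2*0.25)) = 256.667 GPa
K/G = 256.667 / 154 = 1.667


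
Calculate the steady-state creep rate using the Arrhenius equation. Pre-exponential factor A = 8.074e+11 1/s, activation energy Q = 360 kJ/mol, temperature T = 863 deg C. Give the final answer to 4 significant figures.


rate = A * exp(-Q / (R*T))
T = 863 + 273.15 = 1136.15 K
rate = 8.074e+11 * exp(-360e3 / (8.314 * 1136.15))
rate = 2.267e-05 1/s


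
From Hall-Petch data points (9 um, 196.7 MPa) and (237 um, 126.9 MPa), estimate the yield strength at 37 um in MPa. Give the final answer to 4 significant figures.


sigma_y = sigma0 + k / sqrt(d)
1/sqrt(d1) = 1/sqrt(9e-06) = 333.333;  1/sqrt(d2) = 64.957
k = (sigma1 - sigma2) / (1/sqrt(d1) - 1/sqrt(d2)) = (196.7 - 126.9) / (333.333 - 64.957) = 0.260083 MPa*m^0.5
sigma0 = sigma1 - k/sqrt(d1) = 196.7 - 0.260083*333.333 = 110.006 MPa
sigma_y(d3) = 110.006 + 0.260083 / sqrt(3.7e-05) = 152.8 MPa


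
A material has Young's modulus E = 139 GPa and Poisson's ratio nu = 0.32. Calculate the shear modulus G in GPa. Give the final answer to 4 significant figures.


G = E / (2*(1+nu))
G = 139 / (2*(1+0.32))
G = 52.65 GPa


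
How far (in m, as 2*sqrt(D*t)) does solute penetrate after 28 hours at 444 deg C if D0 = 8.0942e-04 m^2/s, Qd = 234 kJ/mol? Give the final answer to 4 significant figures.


Step 1: D = D0 * exp(-Qd/(R*T))
T = 717.15 K
D = 8.0942e-04 * exp(-234e3 / (8.314 * 717.15)) = 7.30862e-21 m^2/s
Step 2: L = 2*sqrt(D*t)
t = 28 h = 100800 s
L = 2*sqrt(7.30862e-21 * 100800) = 5.428e-08 m


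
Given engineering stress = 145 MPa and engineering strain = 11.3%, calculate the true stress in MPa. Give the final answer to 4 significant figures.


sigma_true = sigma_eng * (1 + epsilon_eng)
sigma_true = 145 * (1 + 0.113)
sigma_true = 161.4 MPa


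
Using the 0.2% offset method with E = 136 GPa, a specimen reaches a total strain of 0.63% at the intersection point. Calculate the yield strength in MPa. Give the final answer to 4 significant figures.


Offset strain = 0.002
Elastic strain at yield = total_strain - offset = 6.3e-03 - 0.002 = 4.3e-03
sigma_y = E * elastic_strain = 136000 * 4.3e-03
sigma_y = 584.8 MPa


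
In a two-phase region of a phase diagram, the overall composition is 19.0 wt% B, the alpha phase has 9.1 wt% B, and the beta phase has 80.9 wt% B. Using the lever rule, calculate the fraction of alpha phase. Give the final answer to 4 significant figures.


f_alpha = (C_beta - C0) / (C_beta - C_alpha)
f_alpha = (80.9 - 19.0) / (80.9 - 9.1)
f_alpha = 0.8621


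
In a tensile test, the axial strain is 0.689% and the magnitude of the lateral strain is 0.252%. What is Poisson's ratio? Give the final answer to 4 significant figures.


nu = -epsilon_lat / epsilon_axial
Lateral strain is contraction (negative), so using magnitudes:
nu = 0.252 / 0.689
nu = 0.3657


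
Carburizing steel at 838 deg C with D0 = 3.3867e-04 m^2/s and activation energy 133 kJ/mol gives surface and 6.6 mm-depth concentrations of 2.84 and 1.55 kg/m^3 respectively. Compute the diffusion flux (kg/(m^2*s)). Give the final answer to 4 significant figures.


Step 1: D = D0 * exp(-Qd/(R*T))
T = 838 + 273.15 = 1111.15 K
D = 3.3867e-04 * exp(-133e3 / (8.314 * 1111.15)) = 1.89358e-10 m^2/s
Step 2: J = D * (C1 - C2) / dx
J = 1.89358e-10 * (2.84 - 1.55) / 6.6e-03
J = 3.701e-08 kg/(m^2*s)


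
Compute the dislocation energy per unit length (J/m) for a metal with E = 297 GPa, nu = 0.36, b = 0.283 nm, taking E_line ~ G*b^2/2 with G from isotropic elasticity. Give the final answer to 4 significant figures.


Step 1: G = E / (2*(1+nu))
G = 297 / (2*(1+0.36)) = 109.191 GPa = 1.09191e+11 Pa
Step 2: E_line = G*b^2/2
b = 0.283 nm = 2.83e-10 m
E_line = 0.5 * 1.09191e+11 * (2.83e-10)^2 = 4.373e-09 J/m


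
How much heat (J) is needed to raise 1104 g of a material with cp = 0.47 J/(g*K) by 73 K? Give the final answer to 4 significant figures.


Q = m * cp * dT
Q = 1104 * 0.47 * 73
Q = 37880 J


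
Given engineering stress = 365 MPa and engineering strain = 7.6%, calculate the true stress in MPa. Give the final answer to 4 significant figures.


sigma_true = sigma_eng * (1 + epsilon_eng)
sigma_true = 365 * (1 + 0.076)
sigma_true = 392.7 MPa


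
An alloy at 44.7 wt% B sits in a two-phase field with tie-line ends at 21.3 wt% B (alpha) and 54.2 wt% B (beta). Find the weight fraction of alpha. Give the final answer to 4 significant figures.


f_alpha = (C_beta - C0) / (C_beta - C_alpha)
f_alpha = (54.2 - 44.7) / (54.2 - 21.3)
f_alpha = 0.2888


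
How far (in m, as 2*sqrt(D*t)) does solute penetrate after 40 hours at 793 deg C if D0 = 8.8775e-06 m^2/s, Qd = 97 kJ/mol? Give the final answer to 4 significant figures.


Step 1: D = D0 * exp(-Qd/(R*T))
T = 1066.15 K
D = 8.8775e-06 * exp(-97e3 / (8.314 * 1066.15)) = 1.56939e-10 m^2/s
Step 2: L = 2*sqrt(D*t)
t = 40 h = 144000 s
L = 2*sqrt(1.56939e-10 * 144000) = 9.508e-03 m


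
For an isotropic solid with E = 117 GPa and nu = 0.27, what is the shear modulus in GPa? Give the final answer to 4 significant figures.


G = E / (2*(1+nu))
G = 117 / (2*(1+0.27))
G = 46.06 GPa


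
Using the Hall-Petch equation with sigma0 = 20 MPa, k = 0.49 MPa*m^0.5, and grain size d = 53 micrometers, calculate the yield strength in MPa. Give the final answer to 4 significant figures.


sigma_y = sigma0 + k / sqrt(d)
d = 53 um = 5.3e-05 m
sigma_y = 20 + 0.49 / sqrt(5.3e-05)
sigma_y = 87.31 MPa


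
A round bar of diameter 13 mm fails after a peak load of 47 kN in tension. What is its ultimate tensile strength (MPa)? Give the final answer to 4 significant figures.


A0 = pi*(d/2)^2 = pi*(13/2)^2 = 132.732 mm^2
UTS = F_max / A0 = 47*1000 / 132.732
UTS = 354.1 MPa


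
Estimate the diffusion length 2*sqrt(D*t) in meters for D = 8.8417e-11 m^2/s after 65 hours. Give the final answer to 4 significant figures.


t = 65 hr = 234000 s
Diffusion length = 2*sqrt(D*t)
= 2*sqrt(8.8417e-11 * 234000)
= 9.097e-03 m


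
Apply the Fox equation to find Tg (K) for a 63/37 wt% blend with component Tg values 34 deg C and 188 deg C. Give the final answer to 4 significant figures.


1/Tg = w1/Tg1 + w2/Tg2 (in Kelvin)
Tg1 = 307.15 K, Tg2 = 461.15 K
1/Tg = 0.63/307.15 + 0.37/461.15
Tg = 350.5 K


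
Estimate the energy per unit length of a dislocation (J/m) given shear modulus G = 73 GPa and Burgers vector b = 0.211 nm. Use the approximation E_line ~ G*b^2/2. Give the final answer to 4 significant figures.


E = G*b^2/2
b = 0.211 nm = 2.11e-10 m
G = 73 GPa = 7.3e+10 Pa
E = 0.5 * 7.3e+10 * (2.11e-10)^2
E = 1.625e-09 J/m


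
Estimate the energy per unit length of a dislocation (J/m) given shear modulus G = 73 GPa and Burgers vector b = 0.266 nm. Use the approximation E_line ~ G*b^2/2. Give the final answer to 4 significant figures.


E = G*b^2/2
b = 0.266 nm = 2.66e-10 m
G = 73 GPa = 7.3e+10 Pa
E = 0.5 * 7.3e+10 * (2.66e-10)^2
E = 2.583e-09 J/m


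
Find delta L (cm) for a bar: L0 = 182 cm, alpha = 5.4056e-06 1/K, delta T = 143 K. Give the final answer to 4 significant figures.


dL = L0 * alpha * dT
dL = 182 * 5.4056e-06 * 143
dL = 0.1407 cm


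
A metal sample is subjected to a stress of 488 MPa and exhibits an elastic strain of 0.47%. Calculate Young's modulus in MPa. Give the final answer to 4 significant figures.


E = sigma / epsilon
epsilon = 0.47% = 4.7e-03
E = 488 / 4.7e-03
E = 103800 MPa


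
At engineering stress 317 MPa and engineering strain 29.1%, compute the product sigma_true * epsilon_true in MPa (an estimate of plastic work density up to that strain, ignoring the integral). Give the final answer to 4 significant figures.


sigma_true = sigma_eng * (1 + epsilon_eng)
sigma_true = 317 * (1 + 0.291) = 409.247 MPa
epsilon_true = ln(1 + epsilon_eng)
epsilon_true = ln(1 + 0.291) = 0.255417
sigma_true * epsilon_true = 409.247 * 0.255417 = 104.5 MPa


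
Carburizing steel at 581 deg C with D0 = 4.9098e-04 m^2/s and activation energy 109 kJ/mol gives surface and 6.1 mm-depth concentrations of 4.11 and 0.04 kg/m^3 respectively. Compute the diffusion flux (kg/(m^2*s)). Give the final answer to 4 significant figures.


Step 1: D = D0 * exp(-Qd/(R*T))
T = 581 + 273.15 = 854.15 K
D = 4.9098e-04 * exp(-109e3 / (8.314 * 854.15)) = 1.05936e-10 m^2/s
Step 2: J = D * (C1 - C2) / dx
J = 1.05936e-10 * (4.11 - 0.04) / 6.1e-03
J = 7.068e-08 kg/(m^2*s)


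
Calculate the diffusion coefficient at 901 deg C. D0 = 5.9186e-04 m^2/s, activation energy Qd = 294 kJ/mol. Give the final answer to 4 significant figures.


D = D0 * exp(-Qd / (R*T))
T = 1174.15 K
D = 5.9186e-04 * exp(-294e3 / (8.314 * 1174.15))
D = 4.926e-17 m^2/s


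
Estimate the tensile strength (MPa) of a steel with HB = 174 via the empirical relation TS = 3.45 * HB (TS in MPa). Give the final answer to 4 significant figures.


TS (MPa) = 3.45 * HB
TS = 3.45 * 174
TS = 600.3 MPa


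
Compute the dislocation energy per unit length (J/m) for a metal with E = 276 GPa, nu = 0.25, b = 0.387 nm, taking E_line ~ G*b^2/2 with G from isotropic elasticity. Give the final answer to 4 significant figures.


Step 1: G = E / (2*(1+nu))
G = 276 / (2*(1+0.25)) = 110.4 GPa = 1.104e+11 Pa
Step 2: E_line = G*b^2/2
b = 0.387 nm = 3.87e-10 m
E_line = 0.5 * 1.104e+11 * (3.87e-10)^2 = 8.267e-09 J/m


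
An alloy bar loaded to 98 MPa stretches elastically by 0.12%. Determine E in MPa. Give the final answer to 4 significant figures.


E = sigma / epsilon
epsilon = 0.12% = 1.2e-03
E = 98 / 1.2e-03
E = 81670 MPa


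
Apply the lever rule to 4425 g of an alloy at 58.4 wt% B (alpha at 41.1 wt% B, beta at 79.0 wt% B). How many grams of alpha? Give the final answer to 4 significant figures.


f_alpha = (C_beta - C0) / (C_beta - C_alpha)
f_alpha = (79.0 - 58.4) / (79.0 - 41.1) = 0.543536
m_alpha = f_alpha * m_total = 0.543536 * 4425 = 2405 g


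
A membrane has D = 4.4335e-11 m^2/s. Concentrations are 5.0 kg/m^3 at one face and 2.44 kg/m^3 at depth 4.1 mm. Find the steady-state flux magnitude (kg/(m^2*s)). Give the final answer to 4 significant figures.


J = -D * (dC/dx) = D * (C1 - C2) / dx
J = 4.4335e-11 * (5.0 - 2.44) / 4.1e-03
J = 2.768e-08 kg/(m^2*s)


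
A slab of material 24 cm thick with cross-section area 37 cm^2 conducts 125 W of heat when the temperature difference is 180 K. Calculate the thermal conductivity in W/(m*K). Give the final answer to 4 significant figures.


k = Q*L / (A*dT)
L = 0.24 m, A = 3.7e-03 m^2
k = 125 * 0.24 / (3.7e-03 * 180)
k = 45.05 W/(m*K)


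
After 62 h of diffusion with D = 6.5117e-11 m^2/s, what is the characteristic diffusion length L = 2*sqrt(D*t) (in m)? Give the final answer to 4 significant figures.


t = 62 hr = 223200 s
Diffusion length = 2*sqrt(D*t)
= 2*sqrt(6.5117e-11 * 223200)
= 7.625e-03 m


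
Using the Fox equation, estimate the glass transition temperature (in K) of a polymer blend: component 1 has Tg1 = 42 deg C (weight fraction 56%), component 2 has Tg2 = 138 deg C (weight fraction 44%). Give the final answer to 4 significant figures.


1/Tg = w1/Tg1 + w2/Tg2 (in Kelvin)
Tg1 = 315.15 K, Tg2 = 411.15 K
1/Tg = 0.56/315.15 + 0.44/411.15
Tg = 351.2 K


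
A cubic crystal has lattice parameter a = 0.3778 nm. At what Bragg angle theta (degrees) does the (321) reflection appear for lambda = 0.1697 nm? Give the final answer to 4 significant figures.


d = a / sqrt(h^2+k^2+l^2)
d = 0.3778 / sqrt(14) = 0.100971 nm
lambda = 2*d*sin(theta)  =>  sin(theta) = lambda / (2*d)
sin(theta) = 0.1697 / (2 * 0.100971) = 0.840338
theta = 57.18 deg


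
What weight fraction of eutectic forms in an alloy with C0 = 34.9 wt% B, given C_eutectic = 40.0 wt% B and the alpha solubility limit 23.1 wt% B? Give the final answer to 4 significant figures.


f_primary = (C_e - C0) / (C_e - C_alpha_max)
f_primary = (40.0 - 34.9) / (40.0 - 23.1)
f_primary = 0.301775
f_eutectic = 1 - 0.301775 = 0.6982


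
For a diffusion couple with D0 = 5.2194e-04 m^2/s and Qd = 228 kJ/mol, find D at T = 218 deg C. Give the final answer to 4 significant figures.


D = D0 * exp(-Qd / (R*T))
T = 491.15 K
D = 5.2194e-04 * exp(-228e3 / (8.314 * 491.15))
D = 2.941e-28 m^2/s


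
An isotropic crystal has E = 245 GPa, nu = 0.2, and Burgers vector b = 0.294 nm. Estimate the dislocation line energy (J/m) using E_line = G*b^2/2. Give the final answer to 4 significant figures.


Step 1: G = E / (2*(1+nu))
G = 245 / (2*(1+0.2)) = 102.083 GPa = 1.02083e+11 Pa
Step 2: E_line = G*b^2/2
b = 0.294 nm = 2.94e-10 m
E_line = 0.5 * 1.02083e+11 * (2.94e-10)^2 = 4.412e-09 J/m


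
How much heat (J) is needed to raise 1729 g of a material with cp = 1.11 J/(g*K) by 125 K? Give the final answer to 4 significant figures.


Q = m * cp * dT
Q = 1729 * 1.11 * 125
Q = 239900 J


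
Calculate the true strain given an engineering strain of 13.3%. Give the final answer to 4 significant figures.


epsilon_true = ln(1 + epsilon_eng)
epsilon_true = ln(1 + 0.133)
epsilon_true = 0.1249


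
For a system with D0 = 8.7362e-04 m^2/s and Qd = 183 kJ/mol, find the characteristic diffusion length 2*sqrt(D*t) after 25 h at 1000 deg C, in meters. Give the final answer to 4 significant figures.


Step 1: D = D0 * exp(-Qd/(R*T))
T = 1273.15 K
D = 8.7362e-04 * exp(-183e3 / (8.314 * 1273.15)) = 2.70988e-11 m^2/s
Step 2: L = 2*sqrt(D*t)
t = 25 h = 90000 s
L = 2*sqrt(2.70988e-11 * 90000) = 3.123e-03 m


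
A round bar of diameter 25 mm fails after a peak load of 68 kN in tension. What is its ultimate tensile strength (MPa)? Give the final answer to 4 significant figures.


A0 = pi*(d/2)^2 = pi*(25/2)^2 = 490.874 mm^2
UTS = F_max / A0 = 68*1000 / 490.874
UTS = 138.5 MPa


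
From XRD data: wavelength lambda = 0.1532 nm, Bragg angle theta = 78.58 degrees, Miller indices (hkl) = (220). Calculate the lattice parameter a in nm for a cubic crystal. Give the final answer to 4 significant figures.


d = lambda / (2*sin(theta))
d = 0.1532 / (2*sin(78.58 deg))
d = 0.0781471 nm
a = d * sqrt(h^2+k^2+l^2) = 0.0781471 * sqrt(8)
a = 0.221 nm


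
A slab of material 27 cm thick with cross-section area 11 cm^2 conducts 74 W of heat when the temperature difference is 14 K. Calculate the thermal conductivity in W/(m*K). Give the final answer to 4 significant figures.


k = Q*L / (A*dT)
L = 0.27 m, A = 1.1e-03 m^2
k = 74 * 0.27 / (1.1e-03 * 14)
k = 1297 W/(m*K)


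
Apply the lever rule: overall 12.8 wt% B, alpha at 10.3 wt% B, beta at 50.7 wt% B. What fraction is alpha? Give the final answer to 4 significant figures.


f_alpha = (C_beta - C0) / (C_beta - C_alpha)
f_alpha = (50.7 - 12.8) / (50.7 - 10.3)
f_alpha = 0.9381


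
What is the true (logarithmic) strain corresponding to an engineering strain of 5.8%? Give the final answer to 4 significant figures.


epsilon_true = ln(1 + epsilon_eng)
epsilon_true = ln(1 + 0.058)
epsilon_true = 0.05638


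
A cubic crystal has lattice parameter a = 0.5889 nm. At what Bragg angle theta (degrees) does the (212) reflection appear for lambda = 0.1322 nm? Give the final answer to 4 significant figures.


d = a / sqrt(h^2+k^2+l^2)
d = 0.5889 / sqrt(9) = 0.1963 nm
lambda = 2*d*sin(theta)  =>  sin(theta) = lambda / (2*d)
sin(theta) = 0.1322 / (2 * 0.1963) = 0.336729
theta = 19.68 deg


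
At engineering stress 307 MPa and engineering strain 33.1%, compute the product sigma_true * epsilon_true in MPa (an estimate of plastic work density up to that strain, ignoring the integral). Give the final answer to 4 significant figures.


sigma_true = sigma_eng * (1 + epsilon_eng)
sigma_true = 307 * (1 + 0.331) = 408.617 MPa
epsilon_true = ln(1 + epsilon_eng)
epsilon_true = ln(1 + 0.331) = 0.285931
sigma_true * epsilon_true = 408.617 * 0.285931 = 116.8 MPa


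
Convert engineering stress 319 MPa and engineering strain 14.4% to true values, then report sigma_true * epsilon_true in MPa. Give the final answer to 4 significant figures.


sigma_true = sigma_eng * (1 + epsilon_eng)
sigma_true = 319 * (1 + 0.144) = 364.936 MPa
epsilon_true = ln(1 + epsilon_eng)
epsilon_true = ln(1 + 0.144) = 0.134531
sigma_true * epsilon_true = 364.936 * 0.134531 = 49.1 MPa


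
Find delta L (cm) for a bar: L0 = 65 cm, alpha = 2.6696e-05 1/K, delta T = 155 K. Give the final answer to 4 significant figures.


dL = L0 * alpha * dT
dL = 65 * 2.6696e-05 * 155
dL = 0.269 cm


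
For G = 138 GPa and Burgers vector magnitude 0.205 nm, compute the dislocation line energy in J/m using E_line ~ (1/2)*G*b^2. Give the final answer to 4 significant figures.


E = G*b^2/2
b = 0.205 nm = 2.05e-10 m
G = 138 GPa = 1.38e+11 Pa
E = 0.5 * 1.38e+11 * (2.05e-10)^2
E = 2.9e-09 J/m


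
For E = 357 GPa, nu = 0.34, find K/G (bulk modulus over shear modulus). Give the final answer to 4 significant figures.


G = E / (2*(1+nu))
G = 357 / (2*(1+0.34)) = 133.209 GPa
K = E / (3*(1-2*nu))
K = 357 / (3*(1-2*0.34)) = 371.875 GPa
K/G = 371.875 / 133.209 = 2.792


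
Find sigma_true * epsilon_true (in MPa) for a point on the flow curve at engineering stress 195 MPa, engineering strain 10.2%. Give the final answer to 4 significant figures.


sigma_true = sigma_eng * (1 + epsilon_eng)
sigma_true = 195 * (1 + 0.102) = 214.89 MPa
epsilon_true = ln(1 + epsilon_eng)
epsilon_true = ln(1 + 0.102) = 0.0971267
sigma_true * epsilon_true = 214.89 * 0.0971267 = 20.87 MPa


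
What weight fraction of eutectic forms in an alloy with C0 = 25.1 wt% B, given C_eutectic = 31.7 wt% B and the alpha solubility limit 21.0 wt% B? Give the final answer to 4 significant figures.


f_primary = (C_e - C0) / (C_e - C_alpha_max)
f_primary = (31.7 - 25.1) / (31.7 - 21.0)
f_primary = 0.616822
f_eutectic = 1 - 0.616822 = 0.3832


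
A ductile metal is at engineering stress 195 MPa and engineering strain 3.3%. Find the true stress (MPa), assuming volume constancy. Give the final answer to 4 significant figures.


sigma_true = sigma_eng * (1 + epsilon_eng)
sigma_true = 195 * (1 + 0.033)
sigma_true = 201.4 MPa


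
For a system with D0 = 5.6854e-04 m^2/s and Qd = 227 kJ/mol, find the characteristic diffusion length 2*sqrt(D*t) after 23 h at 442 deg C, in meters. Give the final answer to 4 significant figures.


Step 1: D = D0 * exp(-Qd/(R*T))
T = 715.15 K
D = 5.6854e-04 * exp(-227e3 / (8.314 * 715.15)) = 1.49299e-20 m^2/s
Step 2: L = 2*sqrt(D*t)
t = 23 h = 82800 s
L = 2*sqrt(1.49299e-20 * 82800) = 7.032e-08 m


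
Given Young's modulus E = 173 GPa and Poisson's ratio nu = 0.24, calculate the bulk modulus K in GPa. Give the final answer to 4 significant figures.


K = E / (3*(1-2*nu))
K = 173 / (3*(1-2*0.24))
K = 110.9 GPa


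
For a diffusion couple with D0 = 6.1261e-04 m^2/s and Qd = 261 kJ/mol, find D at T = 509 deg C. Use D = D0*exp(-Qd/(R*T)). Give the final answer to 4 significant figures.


D = D0 * exp(-Qd / (R*T))
T = 782.15 K
D = 6.1261e-04 * exp(-261e3 / (8.314 * 782.15))
D = 2.27e-21 m^2/s


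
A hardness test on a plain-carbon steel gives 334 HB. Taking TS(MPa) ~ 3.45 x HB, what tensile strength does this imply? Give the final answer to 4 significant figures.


TS (MPa) = 3.45 * HB
TS = 3.45 * 334
TS = 1152 MPa


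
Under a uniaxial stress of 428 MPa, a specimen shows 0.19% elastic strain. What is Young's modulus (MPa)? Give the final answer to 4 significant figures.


E = sigma / epsilon
epsilon = 0.19% = 1.9e-03
E = 428 / 1.9e-03
E = 225300 MPa


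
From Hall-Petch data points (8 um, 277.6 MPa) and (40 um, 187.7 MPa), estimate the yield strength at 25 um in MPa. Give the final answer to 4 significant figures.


sigma_y = sigma0 + k / sqrt(d)
1/sqrt(d1) = 1/sqrt(8e-06) = 353.553;  1/sqrt(d2) = 158.114
k = (sigma1 - sigma2) / (1/sqrt(d1) - 1/sqrt(d2)) = (277.6 - 187.7) / (353.553 - 158.114) = 0.459989 MPa*m^0.5
sigma0 = sigma1 - k/sqrt(d1) = 277.6 - 0.459989*353.553 = 114.969 MPa
sigma_y(d3) = 114.969 + 0.459989 / sqrt(2.5e-05) = 207 MPa


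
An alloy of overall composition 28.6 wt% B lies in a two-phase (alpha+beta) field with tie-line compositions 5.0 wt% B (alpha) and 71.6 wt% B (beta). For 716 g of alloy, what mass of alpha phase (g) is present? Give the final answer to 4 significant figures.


f_alpha = (C_beta - C0) / (C_beta - C_alpha)
f_alpha = (71.6 - 28.6) / (71.6 - 5.0) = 0.645646
m_alpha = f_alpha * m_total = 0.645646 * 716 = 462.3 g


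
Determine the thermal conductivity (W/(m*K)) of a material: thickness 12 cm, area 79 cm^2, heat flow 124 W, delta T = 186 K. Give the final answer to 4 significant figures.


k = Q*L / (A*dT)
L = 0.12 m, A = 7.9e-03 m^2
k = 124 * 0.12 / (7.9e-03 * 186)
k = 10.13 W/(m*K)


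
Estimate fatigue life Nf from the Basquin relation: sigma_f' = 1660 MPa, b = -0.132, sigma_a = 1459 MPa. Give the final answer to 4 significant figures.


sigma_a = sigma_f' * (2*Nf)^b
2*Nf = (sigma_a / sigma_f')^(1/b)
2*Nf = (1459 / 1660)^(1/-0.132)
2*Nf = 2.65854
Nf = 1.329 cycles


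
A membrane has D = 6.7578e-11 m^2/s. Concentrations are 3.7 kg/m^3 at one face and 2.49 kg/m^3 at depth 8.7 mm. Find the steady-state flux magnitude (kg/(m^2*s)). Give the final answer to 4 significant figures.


J = -D * (dC/dx) = D * (C1 - C2) / dx
J = 6.7578e-11 * (3.7 - 2.49) / 8.7e-03
J = 9.399e-09 kg/(m^2*s)


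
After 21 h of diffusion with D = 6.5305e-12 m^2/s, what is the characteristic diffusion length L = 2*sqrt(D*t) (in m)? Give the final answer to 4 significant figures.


t = 21 hr = 75600 s
Diffusion length = 2*sqrt(D*t)
= 2*sqrt(6.5305e-12 * 75600)
= 1.405e-03 m


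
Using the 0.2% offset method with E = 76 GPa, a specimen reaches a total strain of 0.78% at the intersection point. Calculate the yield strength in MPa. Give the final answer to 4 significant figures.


Offset strain = 0.002
Elastic strain at yield = total_strain - offset = 7.8e-03 - 0.002 = 5.8e-03
sigma_y = E * elastic_strain = 76000 * 5.8e-03
sigma_y = 440.8 MPa


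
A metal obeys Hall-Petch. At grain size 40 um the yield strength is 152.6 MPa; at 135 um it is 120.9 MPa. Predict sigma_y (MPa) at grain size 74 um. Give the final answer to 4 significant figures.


sigma_y = sigma0 + k / sqrt(d)
1/sqrt(d1) = 1/sqrt(4e-05) = 158.114;  1/sqrt(d2) = 86.0663
k = (sigma1 - sigma2) / (1/sqrt(d1) - 1/sqrt(d2)) = (152.6 - 120.9) / (158.114 - 86.0663) = 0.439987 MPa*m^0.5
sigma0 = sigma1 - k/sqrt(d1) = 152.6 - 0.439987*158.114 = 83.032 MPa
sigma_y(d3) = 83.032 + 0.439987 / sqrt(7.4e-05) = 134.2 MPa


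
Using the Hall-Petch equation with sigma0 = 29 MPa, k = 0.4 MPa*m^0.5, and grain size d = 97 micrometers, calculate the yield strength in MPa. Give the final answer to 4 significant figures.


sigma_y = sigma0 + k / sqrt(d)
d = 97 um = 9.7e-05 m
sigma_y = 29 + 0.4 / sqrt(9.7e-05)
sigma_y = 69.61 MPa


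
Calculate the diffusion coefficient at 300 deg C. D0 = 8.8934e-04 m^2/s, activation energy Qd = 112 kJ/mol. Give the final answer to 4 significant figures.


D = D0 * exp(-Qd / (R*T))
T = 573.15 K
D = 8.8934e-04 * exp(-112e3 / (8.314 * 573.15))
D = 5.514e-14 m^2/s


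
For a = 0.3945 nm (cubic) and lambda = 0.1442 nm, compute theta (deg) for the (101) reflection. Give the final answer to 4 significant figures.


d = a / sqrt(h^2+k^2+l^2)
d = 0.3945 / sqrt(2) = 0.278954 nm
lambda = 2*d*sin(theta)  =>  sin(theta) = lambda / (2*d)
sin(theta) = 0.1442 / (2 * 0.278954) = 0.258466
theta = 14.98 deg


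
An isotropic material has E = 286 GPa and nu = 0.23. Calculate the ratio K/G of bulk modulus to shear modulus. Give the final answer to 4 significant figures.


G = E / (2*(1+nu))
G = 286 / (2*(1+0.23)) = 116.26 GPa
K = E / (3*(1-2*nu))
K = 286 / (3*(1-2*0.23)) = 176.543 GPa
K/G = 176.543 / 116.26 = 1.519


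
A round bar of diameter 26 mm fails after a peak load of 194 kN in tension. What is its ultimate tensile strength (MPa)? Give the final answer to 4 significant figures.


A0 = pi*(d/2)^2 = pi*(26/2)^2 = 530.929 mm^2
UTS = F_max / A0 = 194*1000 / 530.929
UTS = 365.4 MPa


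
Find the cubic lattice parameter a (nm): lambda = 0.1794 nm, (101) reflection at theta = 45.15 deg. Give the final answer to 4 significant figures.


d = lambda / (2*sin(theta))
d = 0.1794 / (2*sin(45.15 deg))
d = 0.126524 nm
a = d * sqrt(h^2+k^2+l^2) = 0.126524 * sqrt(2)
a = 0.1789 nm


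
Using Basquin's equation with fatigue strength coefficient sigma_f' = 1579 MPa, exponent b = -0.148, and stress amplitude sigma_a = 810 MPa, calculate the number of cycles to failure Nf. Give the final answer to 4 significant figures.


sigma_a = sigma_f' * (2*Nf)^b
2*Nf = (sigma_a / sigma_f')^(1/b)
2*Nf = (810 / 1579)^(1/-0.148)
2*Nf = 90.942
Nf = 45.47 cycles


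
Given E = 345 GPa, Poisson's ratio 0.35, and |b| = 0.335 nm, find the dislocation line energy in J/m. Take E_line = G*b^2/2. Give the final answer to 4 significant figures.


Step 1: G = E / (2*(1+nu))
G = 345 / (2*(1+0.35)) = 127.778 GPa = 1.27778e+11 Pa
Step 2: E_line = G*b^2/2
b = 0.335 nm = 3.35e-10 m
E_line = 0.5 * 1.27778e+11 * (3.35e-10)^2 = 7.17e-09 J/m


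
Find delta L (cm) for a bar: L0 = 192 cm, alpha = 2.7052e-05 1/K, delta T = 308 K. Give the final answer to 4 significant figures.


dL = L0 * alpha * dT
dL = 192 * 2.7052e-05 * 308
dL = 1.6 cm


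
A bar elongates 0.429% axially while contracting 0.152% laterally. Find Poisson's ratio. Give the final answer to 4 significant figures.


nu = -epsilon_lat / epsilon_axial
Lateral strain is contraction (negative), so using magnitudes:
nu = 0.152 / 0.429
nu = 0.3543


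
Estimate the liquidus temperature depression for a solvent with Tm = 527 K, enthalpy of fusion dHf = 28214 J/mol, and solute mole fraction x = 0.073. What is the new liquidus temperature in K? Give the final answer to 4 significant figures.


dT = R*Tm^2*x / dHf
dT = 8.314 * 527^2 * 0.073 / 28214
dT = 5.97433 K
T_new = 527 - 5.97433 = 521 K


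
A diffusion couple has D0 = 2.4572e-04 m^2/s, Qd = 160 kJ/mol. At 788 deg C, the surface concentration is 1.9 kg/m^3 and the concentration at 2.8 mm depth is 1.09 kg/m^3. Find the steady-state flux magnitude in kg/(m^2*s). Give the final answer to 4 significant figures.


Step 1: D = D0 * exp(-Qd/(R*T))
T = 788 + 273.15 = 1061.15 K
D = 2.4572e-04 * exp(-160e3 / (8.314 * 1061.15)) = 3.26758e-12 m^2/s
Step 2: J = D * (C1 - C2) / dx
J = 3.26758e-12 * (1.9 - 1.09) / 2.8e-03
J = 9.453e-10 kg/(m^2*s)


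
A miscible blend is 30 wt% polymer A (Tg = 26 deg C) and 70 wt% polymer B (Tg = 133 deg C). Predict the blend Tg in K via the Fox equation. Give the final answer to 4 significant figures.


1/Tg = w1/Tg1 + w2/Tg2 (in Kelvin)
Tg1 = 299.15 K, Tg2 = 406.15 K
1/Tg = 0.3/299.15 + 0.7/406.15
Tg = 366.8 K


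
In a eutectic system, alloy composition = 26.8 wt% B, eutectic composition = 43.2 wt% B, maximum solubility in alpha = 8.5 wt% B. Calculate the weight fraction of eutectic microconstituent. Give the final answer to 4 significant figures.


f_primary = (C_e - C0) / (C_e - C_alpha_max)
f_primary = (43.2 - 26.8) / (43.2 - 8.5)
f_primary = 0.472622
f_eutectic = 1 - 0.472622 = 0.5274


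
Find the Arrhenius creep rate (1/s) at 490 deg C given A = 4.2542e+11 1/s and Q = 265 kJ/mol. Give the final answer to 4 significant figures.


rate = A * exp(-Q / (R*T))
T = 490 + 273.15 = 763.15 K
rate = 4.2542e+11 * exp(-265e3 / (8.314 * 763.15))
rate = 3.09e-07 1/s


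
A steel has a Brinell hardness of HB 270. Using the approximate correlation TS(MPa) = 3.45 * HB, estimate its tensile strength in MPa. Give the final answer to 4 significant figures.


TS (MPa) = 3.45 * HB
TS = 3.45 * 270
TS = 931.5 MPa


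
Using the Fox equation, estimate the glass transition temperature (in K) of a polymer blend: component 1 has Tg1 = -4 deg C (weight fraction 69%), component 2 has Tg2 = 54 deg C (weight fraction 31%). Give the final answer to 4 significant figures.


1/Tg = w1/Tg1 + w2/Tg2 (in Kelvin)
Tg1 = 269.15 K, Tg2 = 327.15 K
1/Tg = 0.69/269.15 + 0.31/327.15
Tg = 284.8 K


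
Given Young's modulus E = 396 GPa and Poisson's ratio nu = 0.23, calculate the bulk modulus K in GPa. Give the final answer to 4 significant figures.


K = E / (3*(1-2*nu))
K = 396 / (3*(1-2*0.23))
K = 244.4 GPa


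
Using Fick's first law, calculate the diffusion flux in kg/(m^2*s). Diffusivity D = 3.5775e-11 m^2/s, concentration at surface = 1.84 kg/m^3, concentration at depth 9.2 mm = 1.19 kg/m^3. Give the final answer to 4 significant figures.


J = -D * (dC/dx) = D * (C1 - C2) / dx
J = 3.5775e-11 * (1.84 - 1.19) / 9.2e-03
J = 2.528e-09 kg/(m^2*s)


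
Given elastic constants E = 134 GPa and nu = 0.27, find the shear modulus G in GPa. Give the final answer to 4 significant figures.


G = E / (2*(1+nu))
G = 134 / (2*(1+0.27))
G = 52.76 GPa


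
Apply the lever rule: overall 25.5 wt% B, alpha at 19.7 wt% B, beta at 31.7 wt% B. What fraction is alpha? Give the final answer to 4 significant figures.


f_alpha = (C_beta - C0) / (C_beta - C_alpha)
f_alpha = (31.7 - 25.5) / (31.7 - 19.7)
f_alpha = 0.5167


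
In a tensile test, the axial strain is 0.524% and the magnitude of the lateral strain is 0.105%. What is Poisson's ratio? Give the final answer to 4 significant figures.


nu = -epsilon_lat / epsilon_axial
Lateral strain is contraction (negative), so using magnitudes:
nu = 0.105 / 0.524
nu = 0.2004


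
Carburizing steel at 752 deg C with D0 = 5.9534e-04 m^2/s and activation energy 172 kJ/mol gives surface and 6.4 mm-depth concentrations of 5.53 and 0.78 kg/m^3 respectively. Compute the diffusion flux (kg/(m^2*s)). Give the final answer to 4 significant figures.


Step 1: D = D0 * exp(-Qd/(R*T))
T = 752 + 273.15 = 1025.15 K
D = 5.9534e-04 * exp(-172e3 / (8.314 * 1025.15)) = 1.02448e-12 m^2/s
Step 2: J = D * (C1 - C2) / dx
J = 1.02448e-12 * (5.53 - 0.78) / 6.4e-03
J = 7.604e-10 kg/(m^2*s)


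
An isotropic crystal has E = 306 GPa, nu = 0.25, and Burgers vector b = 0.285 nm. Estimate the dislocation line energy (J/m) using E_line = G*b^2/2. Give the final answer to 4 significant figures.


Step 1: G = E / (2*(1+nu))
G = 306 / (2*(1+0.25)) = 122.4 GPa = 1.224e+11 Pa
Step 2: E_line = G*b^2/2
b = 0.285 nm = 2.85e-10 m
E_line = 0.5 * 1.224e+11 * (2.85e-10)^2 = 4.971e-09 J/m


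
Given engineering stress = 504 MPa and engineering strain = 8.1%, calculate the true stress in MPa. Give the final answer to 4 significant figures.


sigma_true = sigma_eng * (1 + epsilon_eng)
sigma_true = 504 * (1 + 0.081)
sigma_true = 544.8 MPa


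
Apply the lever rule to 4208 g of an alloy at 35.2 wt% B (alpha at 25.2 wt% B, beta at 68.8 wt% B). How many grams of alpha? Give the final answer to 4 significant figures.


f_alpha = (C_beta - C0) / (C_beta - C_alpha)
f_alpha = (68.8 - 35.2) / (68.8 - 25.2) = 0.770642
m_alpha = f_alpha * m_total = 0.770642 * 4208 = 3243 g


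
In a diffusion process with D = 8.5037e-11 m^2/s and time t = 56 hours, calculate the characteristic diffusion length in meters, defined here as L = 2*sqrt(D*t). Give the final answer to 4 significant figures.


t = 56 hr = 201600 s
Diffusion length = 2*sqrt(D*t)
= 2*sqrt(8.5037e-11 * 201600)
= 8.281e-03 m


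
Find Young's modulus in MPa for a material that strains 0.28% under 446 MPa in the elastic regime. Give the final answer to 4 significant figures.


E = sigma / epsilon
epsilon = 0.28% = 2.8e-03
E = 446 / 2.8e-03
E = 159300 MPa


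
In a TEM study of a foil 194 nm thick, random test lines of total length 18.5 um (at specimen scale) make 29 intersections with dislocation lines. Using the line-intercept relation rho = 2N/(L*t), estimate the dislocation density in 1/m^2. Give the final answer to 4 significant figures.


rho = 2N / (L * t)
L = 18.5 um = 1.85e-05 m, t = 194 nm = 1.94e-07 m
rho = 2 * 29 / (1.85e-05 * 1.94e-07)
rho = 1.616e+13 1/m^2


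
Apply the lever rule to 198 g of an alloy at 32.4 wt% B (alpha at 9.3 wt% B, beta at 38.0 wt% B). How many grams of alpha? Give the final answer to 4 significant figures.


f_alpha = (C_beta - C0) / (C_beta - C_alpha)
f_alpha = (38.0 - 32.4) / (38.0 - 9.3) = 0.195122
m_alpha = f_alpha * m_total = 0.195122 * 198 = 38.63 g


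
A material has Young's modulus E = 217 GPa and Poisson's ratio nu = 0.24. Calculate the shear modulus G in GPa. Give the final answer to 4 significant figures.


G = E / (2*(1+nu))
G = 217 / (2*(1+0.24))
G = 87.5 GPa


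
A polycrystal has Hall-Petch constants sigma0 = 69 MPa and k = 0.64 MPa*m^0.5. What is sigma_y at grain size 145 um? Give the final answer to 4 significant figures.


sigma_y = sigma0 + k / sqrt(d)
d = 145 um = 1.45e-04 m
sigma_y = 69 + 0.64 / sqrt(1.45e-04)
sigma_y = 122.1 MPa


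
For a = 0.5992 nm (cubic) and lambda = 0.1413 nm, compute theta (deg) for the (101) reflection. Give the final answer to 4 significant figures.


d = a / sqrt(h^2+k^2+l^2)
d = 0.5992 / sqrt(2) = 0.423698 nm
lambda = 2*d*sin(theta)  =>  sin(theta) = lambda / (2*d)
sin(theta) = 0.1413 / (2 * 0.423698) = 0.166746
theta = 9.599 deg


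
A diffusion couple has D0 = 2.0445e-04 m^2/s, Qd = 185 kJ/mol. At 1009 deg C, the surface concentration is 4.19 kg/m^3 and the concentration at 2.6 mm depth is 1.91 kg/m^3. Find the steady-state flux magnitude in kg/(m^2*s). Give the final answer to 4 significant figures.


Step 1: D = D0 * exp(-Qd/(R*T))
T = 1009 + 273.15 = 1282.15 K
D = 2.0445e-04 * exp(-185e3 / (8.314 * 1282.15)) = 5.93522e-12 m^2/s
Step 2: J = D * (C1 - C2) / dx
J = 5.93522e-12 * (4.19 - 1.91) / 2.6e-03
J = 5.205e-09 kg/(m^2*s)


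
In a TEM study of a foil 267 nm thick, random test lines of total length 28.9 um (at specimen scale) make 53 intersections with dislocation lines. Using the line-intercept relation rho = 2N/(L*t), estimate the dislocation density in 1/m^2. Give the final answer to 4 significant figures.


rho = 2N / (L * t)
L = 28.9 um = 2.89e-05 m, t = 267 nm = 2.67e-07 m
rho = 2 * 53 / (2.89e-05 * 2.67e-07)
rho = 1.374e+13 1/m^2


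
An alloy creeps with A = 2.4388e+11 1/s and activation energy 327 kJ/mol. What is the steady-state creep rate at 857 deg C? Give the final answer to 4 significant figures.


rate = A * exp(-Q / (R*T))
T = 857 + 273.15 = 1130.15 K
rate = 2.4388e+11 * exp(-327e3 / (8.314 * 1130.15))
rate = 1.875e-04 1/s


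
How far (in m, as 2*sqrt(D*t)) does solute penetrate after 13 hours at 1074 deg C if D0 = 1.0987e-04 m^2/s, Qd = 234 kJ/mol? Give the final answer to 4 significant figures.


Step 1: D = D0 * exp(-Qd/(R*T))
T = 1347.15 K
D = 1.0987e-04 * exp(-234e3 / (8.314 * 1347.15)) = 9.27668e-14 m^2/s
Step 2: L = 2*sqrt(D*t)
t = 13 h = 46800 s
L = 2*sqrt(9.27668e-14 * 46800) = 1.318e-04 m


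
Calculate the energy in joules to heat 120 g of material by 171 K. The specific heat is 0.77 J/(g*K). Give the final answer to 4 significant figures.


Q = m * cp * dT
Q = 120 * 0.77 * 171
Q = 15800 J


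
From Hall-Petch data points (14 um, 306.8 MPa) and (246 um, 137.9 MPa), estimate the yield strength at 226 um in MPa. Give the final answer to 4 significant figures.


sigma_y = sigma0 + k / sqrt(d)
1/sqrt(d1) = 1/sqrt(1.4e-05) = 267.261;  1/sqrt(d2) = 63.7577
k = (sigma1 - sigma2) / (1/sqrt(d1) - 1/sqrt(d2)) = (306.8 - 137.9) / (267.261 - 63.7577) = 0.829961 MPa*m^0.5
sigma0 = sigma1 - k/sqrt(d1) = 306.8 - 0.829961*267.261 = 84.9836 MPa
sigma_y(d3) = 84.9836 + 0.829961 / sqrt(2.26e-04) = 140.2 MPa
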